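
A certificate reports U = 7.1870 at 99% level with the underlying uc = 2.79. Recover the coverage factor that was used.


k = U / uc
k = 7.1870 / 2.79
k = 2.576

2.576


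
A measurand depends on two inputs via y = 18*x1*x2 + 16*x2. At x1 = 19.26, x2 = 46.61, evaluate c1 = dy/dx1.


y = 18*x1*x2 + 16*x2
dy/dx1 = 18*x2
Evaluate at x2 = 46.61: c1 = 18 * 46.61
c1 = 838.9800

838.9800


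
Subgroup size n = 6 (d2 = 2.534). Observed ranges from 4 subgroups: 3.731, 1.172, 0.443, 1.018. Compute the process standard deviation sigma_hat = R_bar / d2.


R_bar = (3.731 + 1.172 + 0.443 + 1.018) / 4
R_bar = 6.364 / 4 = 1.591
sigma_hat = R_bar / d2 = 1.591 / 2.534 = 0.6279

0.6279


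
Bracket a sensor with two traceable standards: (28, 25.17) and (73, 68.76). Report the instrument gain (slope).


slope = (y2 - y1) / (x2 - x1)
= (68.76 - 25.17) / (73 - 28)
= 43.5900 / 45
= 0.9687

0.9687


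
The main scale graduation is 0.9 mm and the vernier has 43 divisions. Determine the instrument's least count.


LC = MSD / n_div
= 0.9 / 43
= 0.0209

0.0209


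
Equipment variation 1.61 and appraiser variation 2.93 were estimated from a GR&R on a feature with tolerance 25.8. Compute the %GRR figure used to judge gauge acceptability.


GRR = sqrt(EV^2 + AV^2) = sqrt(1.61^2 + 2.93^2) = 3.3432021
%GRR = GRR / tol * 100 = 3.3432021 / 25.8 * 100
%GRR = 12.9581

12.9581


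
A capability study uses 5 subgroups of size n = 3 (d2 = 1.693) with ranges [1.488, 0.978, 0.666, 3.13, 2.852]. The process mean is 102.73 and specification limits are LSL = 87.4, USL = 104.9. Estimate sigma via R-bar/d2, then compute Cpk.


R_bar = (1.488 + 0.978 + 0.666 + 3.13 + 2.852) / 5 = 1.8228
sigma = R_bar / d2 = 1.8228 / 1.693 = 1.0766686
Cp = (USL - LSL)/(6*sigma) = (104.9 - 87.4)/(6*1.0766686) = 2.7090
Cpu = (104.9 - 102.73)/(3*1.0766686) = 0.6718
Cpl = (102.73 - 87.4)/(3*1.0766686) = 4.7461
Cpk = min(Cpu, Cpl) = 0.6718

0.6718


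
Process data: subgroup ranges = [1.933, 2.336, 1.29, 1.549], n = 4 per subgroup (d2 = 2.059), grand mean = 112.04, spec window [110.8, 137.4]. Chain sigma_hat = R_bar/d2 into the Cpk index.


R_bar = (1.933 + 2.336 + 1.29 + 1.549) / 4 = 1.777
sigma = R_bar / d2 = 1.777 / 2.059 = 0.86304031
Cp = (USL - LSL)/(6*sigma) = (137.4 - 110.8)/(6*0.86304031) = 5.1369
Cpu = (137.4 - 112.04)/(3*0.86304031) = 9.7948
Cpl = (112.04 - 110.8)/(3*0.86304031) = 0.4789
Cpk = min(Cpu, Cpl) = 0.4789

0.4789


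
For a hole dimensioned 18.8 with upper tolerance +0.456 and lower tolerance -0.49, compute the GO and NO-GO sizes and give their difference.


GO = nominal - lower_tol (smallest hole = maximum material condition)
GO = 18.8 - 0.49 = 18.31
NO-GO = nominal + upper_tol (largest hole = least material condition)
NO-GO = 18.8 + 0.456 = 19.256
spread = NO-GO - GO = 19.256 - 18.31 = 0.9460

0.9460


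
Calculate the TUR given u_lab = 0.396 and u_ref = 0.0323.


TUR = u_lab / u_ref
= 0.396 / 0.0323
= 12.2601

12.2601


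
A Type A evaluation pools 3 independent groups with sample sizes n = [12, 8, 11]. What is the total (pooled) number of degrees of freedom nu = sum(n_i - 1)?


nu = sum_i (n_i - 1)
nu = ((12 - 1) + (8 - 1) + (11 - 1))
nu = 11 + 7 + 10
nu = 28

28


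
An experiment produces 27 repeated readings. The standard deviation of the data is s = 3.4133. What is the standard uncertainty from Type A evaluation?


u_A = s / sqrt(n)
u_A = 3.4133 / sqrt(27)
u_A = 3.4133 / 5.1961524
u_A = 0.6569

0.6569


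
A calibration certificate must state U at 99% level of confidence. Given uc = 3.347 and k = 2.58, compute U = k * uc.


U = k * uc
U = 2.58 * 3.347
U = 8.6353

8.6353


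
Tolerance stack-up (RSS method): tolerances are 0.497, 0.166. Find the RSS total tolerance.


RSS = sqrt(0.497^2 + 0.166^2)
= sqrt(0.274565)
= 0.5240

0.5240


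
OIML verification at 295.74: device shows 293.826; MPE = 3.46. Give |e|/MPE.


e = indication - reference = 293.826 - 295.74 = -1.9140
|e| = 1.9140
ratio = |e| / MPE = 1.9140 / 3.46
ratio = 0.5532

0.5532


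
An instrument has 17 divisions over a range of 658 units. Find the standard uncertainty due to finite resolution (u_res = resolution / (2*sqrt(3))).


resolution = range / divisions
resolution = 658 / 17 = 38.705882
u_res = resolution / (2*sqrt(3))
u_res = 38.705882 / 3.4641016
u_res = 11.1734

11.1734


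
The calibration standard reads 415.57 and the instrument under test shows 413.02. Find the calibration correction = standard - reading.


Correction = standard - reading
= 415.57 - 413.02
= 2.5500

2.5500


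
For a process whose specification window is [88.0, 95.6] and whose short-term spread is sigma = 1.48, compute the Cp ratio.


Cp = (USL - LSL) / (6 * sigma)
= (95.6 - 88.0) / (6 * 1.48)
= 7.6000 / 8.8800
= 0.8559

0.8559


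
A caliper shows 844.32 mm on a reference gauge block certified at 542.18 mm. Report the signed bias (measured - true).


Systematic error = measured - true
= 844.32 - 542.18
= 302.1400

302.1400


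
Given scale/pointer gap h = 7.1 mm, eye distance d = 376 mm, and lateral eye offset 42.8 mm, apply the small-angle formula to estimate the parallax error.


error = h * offset / d
= 7.1 * 42.8 / 376
= 0.8082

0.8082


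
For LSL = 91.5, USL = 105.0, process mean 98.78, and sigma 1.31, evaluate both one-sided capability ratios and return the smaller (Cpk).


Cpu = (USL - mean) / (3*sigma) = (105.0 - 98.78) / (3*1.31) = 1.5827
Cpl = (mean - LSL) / (3*sigma) = (98.78 - 91.5) / (3*1.31) = 1.8524
Cpk = min(Cpu, Cpl) = 1.5827

1.5827


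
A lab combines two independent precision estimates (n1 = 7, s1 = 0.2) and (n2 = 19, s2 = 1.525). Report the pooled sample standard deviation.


s_p = sqrt(((n1-1)*s1^2 + (n2-1)*s2^2) / (n1+n2-2))
numerator = (7-1)*0.2^2 + (19-1)*1.525^2 = 0.24 + 41.86125 = 42.10125
denominator = 7 + 19 - 2 = 24
s_p^2 = 42.10125 / 24 = 1.7542187
s_p = sqrt(1.7542187) = 1.3245

1.3245


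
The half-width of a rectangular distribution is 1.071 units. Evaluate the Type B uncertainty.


u_B = half_width / sqrt(3)
u_B = 1.071 / 1.7320508
u_B = 0.6183

0.6183


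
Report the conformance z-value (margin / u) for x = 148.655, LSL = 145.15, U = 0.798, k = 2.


u = U / k = 0.798 / 2 = 0.399
margin = |LSL - x| = |145.15 - 148.655| = 3.505
z = margin / u = 3.505 / 0.399
z = 8.7845

8.7845


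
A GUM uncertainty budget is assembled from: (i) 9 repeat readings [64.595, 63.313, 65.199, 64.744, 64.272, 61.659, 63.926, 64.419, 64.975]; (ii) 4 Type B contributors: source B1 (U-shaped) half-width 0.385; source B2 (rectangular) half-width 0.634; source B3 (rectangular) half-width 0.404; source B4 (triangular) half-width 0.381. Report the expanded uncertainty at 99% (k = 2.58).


mean = (64.595 + 63.313 + 65.199 + 64.744 + 64.272 + 61.659 + 63.926 + 64.419 + 64.975) / 9 = 64.12244444
s = sqrt(sum((x - mean)^2)/(n-1)) = 1.0821347
u_A = s / sqrt(n) = 1.0821347 / sqrt(9) = 0.36071157
u_B1 = 0.385 / sqrt(2) = 0.27223611
u_B2 = 0.634 / sqrt(3) = 0.36604007
u_B3 = 0.404 / sqrt(3) = 0.23324951
u_B4 = 0.381 / sqrt(6) = 0.1555426
uc = sqrt(0.36071157^2 + 0.27223611^2 + 0.36604007^2 + 0.23324951^2 + 0.1555426^2) = 0.64560786
U = k * uc = 2.58 * 0.64560786
U = 1.6657

1.6657


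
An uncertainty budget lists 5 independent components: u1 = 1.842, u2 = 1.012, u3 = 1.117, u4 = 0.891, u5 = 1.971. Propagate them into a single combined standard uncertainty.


uc = sqrt(1.842^2 + 1.012^2 + 1.117^2 + 0.891^2 + 1.971^2)
uc = sqrt(10.343519)
uc = 3.2161

3.2161


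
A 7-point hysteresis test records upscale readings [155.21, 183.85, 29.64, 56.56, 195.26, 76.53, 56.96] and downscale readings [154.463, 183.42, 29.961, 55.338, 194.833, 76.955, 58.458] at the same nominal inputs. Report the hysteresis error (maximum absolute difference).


|155.21 - 154.463| = 0.7470
|183.85 - 183.42| = 0.4300
|29.64 - 29.961| = 0.3210
|56.56 - 55.338| = 1.2220
|195.26 - 194.833| = 0.4270
|76.53 - 76.955| = 0.4250
|56.96 - 58.458| = 1.4980
hysteresis = max(diffs) = 1.4980

1.4980


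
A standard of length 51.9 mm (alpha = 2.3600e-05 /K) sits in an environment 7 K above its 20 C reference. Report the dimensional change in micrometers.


dL = L * alpha * dT
= 51.9 * 2.3600e-05 * 7
= 0.0085739 mm
dL_um = 0.0085739 * 1000 = 8.5739 um

8.5739


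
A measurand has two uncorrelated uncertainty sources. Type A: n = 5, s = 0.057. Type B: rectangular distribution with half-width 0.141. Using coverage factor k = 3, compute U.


u_A = s / sqrt(n) = 0.057 / sqrt(5) = 0.025491175
u_B = half_width / sqrt(3) = 0.141 / sqrt(3) = 0.081406388
uc = sqrt(u_A^2 + u_B^2) = sqrt(0.025491175^2 + 0.081406388^2) = 0.085304162
U = k * uc = 3 * 0.085304162
U = 0.2559

0.2559


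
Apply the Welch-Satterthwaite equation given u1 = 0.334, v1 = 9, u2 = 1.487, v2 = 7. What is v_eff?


uc = sqrt(u1^2 + u2^2) = sqrt(0.334^2 + 1.487^2) = 1.5240489
v_eff = uc^4 / (u1^4/v1 + u2^4/v2)
= 1.5240489^4 / (0.334^4/9 + 1.487^4/7)
= 5.3950517 / 0.69984966
v_eff = 7.7089

7.7089


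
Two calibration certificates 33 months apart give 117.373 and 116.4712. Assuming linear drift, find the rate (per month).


rate = (v2 - v1) / months
= (116.4712 - 117.373) / 33
= -0.9018 / 33
= -0.0273

-0.0273


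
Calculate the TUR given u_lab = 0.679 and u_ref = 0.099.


TUR = u_lab / u_ref
= 0.679 / 0.099
= 6.8586

6.8586


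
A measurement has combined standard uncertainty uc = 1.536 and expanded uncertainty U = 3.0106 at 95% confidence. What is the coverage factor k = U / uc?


k = U / uc
k = 3.0106 / 1.536
k = 1.96

1.96


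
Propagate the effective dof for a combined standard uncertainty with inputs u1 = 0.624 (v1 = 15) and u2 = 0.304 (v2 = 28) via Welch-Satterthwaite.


uc = sqrt(u1^2 + u2^2) = sqrt(0.624^2 + 0.304^2) = 0.69411238
v_eff = uc^4 / (u1^4/v1 + u2^4/v2)
= 0.69411238^4 / (0.624^4/15 + 0.304^4/28)
= 0.23212353 / 0.010412604
v_eff = 22.2926

22.2926


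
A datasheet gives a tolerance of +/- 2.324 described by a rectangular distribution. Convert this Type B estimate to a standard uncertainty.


u_B = half_width / sqrt(3)
u_B = 2.324 / 1.7320508
u_B = 1.3418

1.3418


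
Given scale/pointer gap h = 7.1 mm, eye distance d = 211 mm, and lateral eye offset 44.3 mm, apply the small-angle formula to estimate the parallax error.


error = h * offset / d
= 7.1 * 44.3 / 211
= 1.4907

1.4907


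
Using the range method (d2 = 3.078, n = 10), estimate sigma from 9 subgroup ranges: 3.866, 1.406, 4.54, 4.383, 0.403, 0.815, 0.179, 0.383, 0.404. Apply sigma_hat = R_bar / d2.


R_bar = (3.866 + 1.406 + 4.54 + 4.383 + 0.403 + 0.815 + 0.179 + 0.383 + 0.404) / 9
R_bar = 16.379 / 9 = 1.8198889
sigma_hat = R_bar / d2 = 1.8198889 / 3.078 = 0.5913

0.5913


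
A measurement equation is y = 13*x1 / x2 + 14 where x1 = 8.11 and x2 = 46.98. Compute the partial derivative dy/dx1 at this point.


y = 13*x1 / x2 + 14
dy/dx1 = 13/x2
Evaluate at x2 = 46.98: c1 = 13 / 46.98
c1 = 0.2767

0.2767


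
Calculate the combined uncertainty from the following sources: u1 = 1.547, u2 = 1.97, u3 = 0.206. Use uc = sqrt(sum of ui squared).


uc = sqrt(1.547^2 + 1.97^2 + 0.206^2)
uc = sqrt(6.316545)
uc = 2.5133

2.5133


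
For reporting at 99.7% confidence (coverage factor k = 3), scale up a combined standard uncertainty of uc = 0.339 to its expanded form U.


U = k * uc
U = 3 * 0.339
U = 1.0170

1.0170


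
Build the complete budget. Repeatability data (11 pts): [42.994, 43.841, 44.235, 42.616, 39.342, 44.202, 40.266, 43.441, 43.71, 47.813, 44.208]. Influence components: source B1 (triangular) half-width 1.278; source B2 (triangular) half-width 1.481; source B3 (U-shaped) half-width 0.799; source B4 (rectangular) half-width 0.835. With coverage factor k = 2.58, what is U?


mean = (42.994 + 43.841 + 44.235 + 42.616 + 39.342 + 44.202 + 40.266 + 43.441 + 43.71 + 47.813 + 44.208) / 11 = 43.33345455
s = sqrt(sum((x - mean)^2)/(n-1)) = 2.2086246
u_A = s / sqrt(n) = 2.2086246 / sqrt(11) = 0.66592537
u_B1 = 1.278 / sqrt(6) = 0.52174132
u_B2 = 1.481 / sqrt(6) = 0.60461572
u_B3 = 0.799 / sqrt(2) = 0.56497832
u_B4 = 0.835 / sqrt(3) = 0.48208747
uc = sqrt(0.66592537^2 + 0.52174132^2 + 0.60461572^2 + 0.56497832^2 + 0.48208747^2) = 1.2778261
U = k * uc = 2.58 * 1.2778261
U = 3.2968

3.2968


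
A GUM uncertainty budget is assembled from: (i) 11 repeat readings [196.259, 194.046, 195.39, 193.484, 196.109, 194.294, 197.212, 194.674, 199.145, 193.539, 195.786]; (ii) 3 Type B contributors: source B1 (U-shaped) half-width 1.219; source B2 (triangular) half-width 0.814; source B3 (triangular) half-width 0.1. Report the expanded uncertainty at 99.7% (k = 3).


mean = (196.259 + 194.046 + 195.39 + 193.484 + 196.109 + 194.294 + 197.212 + 194.674 + 199.145 + 193.539 + 195.786) / 11 = 195.4489091
s = sqrt(sum((x - mean)^2)/(n-1)) = 1.714343
u_A = s / sqrt(n) = 1.714343 / sqrt(11) = 0.51689386
u_B1 = 1.219 / sqrt(2) = 0.86196317
u_B2 = 0.814 / sqrt(6) = 0.33231411
u_B3 = 0.1 / sqrt(6) = 0.040824829
uc = sqrt(0.51689386^2 + 0.86196317^2 + 0.33231411^2 + 0.040824829^2) = 1.0593673
U = k * uc = 3 * 1.0593673
U = 3.1781

3.1781


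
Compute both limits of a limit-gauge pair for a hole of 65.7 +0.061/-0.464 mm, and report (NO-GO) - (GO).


GO = nominal - lower_tol (smallest hole = maximum material condition)
GO = 65.7 - 0.464 = 65.236
NO-GO = nominal + upper_tol (largest hole = least material condition)
NO-GO = 65.7 + 0.061 = 65.761
spread = NO-GO - GO = 65.761 - 65.236 = 0.5250

0.5250


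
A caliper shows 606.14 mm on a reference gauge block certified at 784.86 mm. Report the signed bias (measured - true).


Systematic error = measured - true
= 606.14 - 784.86
= -178.7200

-178.7200


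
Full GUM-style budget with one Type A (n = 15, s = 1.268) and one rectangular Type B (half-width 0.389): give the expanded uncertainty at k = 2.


u_A = s / sqrt(n) = 1.268 / sqrt(15) = 0.32739619
u_B = half_width / sqrt(3) = 0.389 / sqrt(3) = 0.22458925
uc = sqrt(u_A^2 + u_B^2) = sqrt(0.32739619^2 + 0.22458925^2) = 0.39702468
U = k * uc = 2 * 0.39702468
U = 0.7940

0.7940


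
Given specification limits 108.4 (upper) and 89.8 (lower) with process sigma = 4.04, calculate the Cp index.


Cp = (USL - LSL) / (6 * sigma)
= (108.4 - 89.8) / (6 * 4.04)
= 18.6000 / 24.2400
= 0.7673

0.7673


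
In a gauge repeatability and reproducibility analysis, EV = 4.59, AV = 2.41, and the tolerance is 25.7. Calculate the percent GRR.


GRR = sqrt(EV^2 + AV^2) = sqrt(4.59^2 + 2.41^2) = 5.1842261
%GRR = GRR / tol * 100 = 5.1842261 / 25.7 * 100
%GRR = 20.1721

20.1721


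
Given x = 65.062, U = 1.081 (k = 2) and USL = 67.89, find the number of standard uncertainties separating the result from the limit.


u = U / k = 1.081 / 2 = 0.5405
margin = |USL - x| = |67.89 - 65.062| = 2.828
z = margin / u = 2.828 / 0.5405
z = 5.2322

5.2322


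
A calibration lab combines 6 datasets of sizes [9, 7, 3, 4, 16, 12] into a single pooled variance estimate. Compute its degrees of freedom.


nu = sum_i (n_i - 1)
nu = ((9 - 1) + (7 - 1) + (3 - 1) + (4 - 1) + (16 - 1) + (12 - 1))
nu = 8 + 6 + 2 + 3 + 15 + 11
nu = 45

45


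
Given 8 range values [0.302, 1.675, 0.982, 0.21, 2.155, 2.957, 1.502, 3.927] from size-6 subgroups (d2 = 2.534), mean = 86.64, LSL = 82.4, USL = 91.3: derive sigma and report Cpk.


R_bar = (0.302 + 1.675 + 0.982 + 0.21 + 2.155 + 2.957 + 1.502 + 3.927) / 8 = 1.71375
sigma = R_bar / d2 = 1.71375 / 2.534 = 0.67630229
Cp = (USL - LSL)/(6*sigma) = (91.3 - 82.4)/(6*0.67630229) = 2.1933
Cpu = (91.3 - 86.64)/(3*0.67630229) = 2.2968
Cpl = (86.64 - 82.4)/(3*0.67630229) = 2.0898
Cpk = min(Cpu, Cpl) = 2.0898

2.0898


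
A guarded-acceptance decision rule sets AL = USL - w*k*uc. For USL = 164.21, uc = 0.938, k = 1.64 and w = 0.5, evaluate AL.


U = k * uc = 1.64 * 0.938 = 1.53832
guard band g = w * U = 0.5 * 1.53832 = 0.76916
AL = USL - g = 164.21 - 0.76916
AL = 163.4408

163.4408


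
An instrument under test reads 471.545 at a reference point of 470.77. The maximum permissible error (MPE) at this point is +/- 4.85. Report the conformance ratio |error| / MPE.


e = indication - reference = 471.545 - 470.77 = 0.7750
|e| = 0.7750
ratio = |e| / MPE = 0.7750 / 4.85
ratio = 0.1598

0.1598


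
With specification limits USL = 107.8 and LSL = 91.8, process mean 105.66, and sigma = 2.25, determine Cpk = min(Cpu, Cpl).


Cpu = (USL - mean) / (3*sigma) = (107.8 - 105.66) / (3*2.25) = 0.3170
Cpl = (mean - LSL) / (3*sigma) = (105.66 - 91.8) / (3*2.25) = 2.0533
Cpk = min(Cpu, Cpl) = 0.3170

0.3170


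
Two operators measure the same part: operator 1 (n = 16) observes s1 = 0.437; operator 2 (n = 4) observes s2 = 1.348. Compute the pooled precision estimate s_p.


s_p = sqrt(((n1-1)*s1^2 + (n2-1)*s2^2) / (n1+n2-2))
numerator = (16-1)*0.437^2 + (4-1)*1.348^2 = 2.864535 + 5.451312 = 8.315847
denominator = 16 + 4 - 2 = 18
s_p^2 = 8.315847 / 18 = 0.4619915
s_p = sqrt(0.4619915) = 0.6797

0.6797


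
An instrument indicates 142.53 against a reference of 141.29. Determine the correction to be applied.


Correction = standard - reading
= 141.29 - 142.53
= -1.2400

-1.2400


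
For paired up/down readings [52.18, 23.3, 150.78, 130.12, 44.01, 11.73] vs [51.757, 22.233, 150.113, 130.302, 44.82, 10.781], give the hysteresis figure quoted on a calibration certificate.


|52.18 - 51.757| = 0.4230
|23.3 - 22.233| = 1.0670
|150.78 - 150.113| = 0.6670
|130.12 - 130.302| = 0.1820
|44.01 - 44.82| = 0.8100
|11.73 - 10.781| = 0.9490
hysteresis = max(diffs) = 1.0670

1.0670


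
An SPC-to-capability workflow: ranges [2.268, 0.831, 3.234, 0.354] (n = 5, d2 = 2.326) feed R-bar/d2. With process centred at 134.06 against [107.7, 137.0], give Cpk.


R_bar = (2.268 + 0.831 + 3.234 + 0.354) / 4 = 1.67175
sigma = R_bar / d2 = 1.67175 / 2.326 = 0.71872313
Cp = (USL - LSL)/(6*sigma) = (137.0 - 107.7)/(6*0.71872313) = 6.7945
Cpu = (137.0 - 134.06)/(3*0.71872313) = 1.3635
Cpl = (134.06 - 107.7)/(3*0.71872313) = 12.2254
Cpk = min(Cpu, Cpl) = 1.3635

1.3635


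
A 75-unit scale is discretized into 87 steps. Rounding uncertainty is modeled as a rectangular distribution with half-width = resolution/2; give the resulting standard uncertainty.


resolution = range / divisions
resolution = 75 / 87 = 0.86206897
u_res = resolution / (2*sqrt(3))
u_res = 0.86206897 / 3.4641016
u_res = 0.2489

0.2489


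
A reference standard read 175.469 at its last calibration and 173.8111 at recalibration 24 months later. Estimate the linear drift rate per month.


rate = (v2 - v1) / months
= (173.8111 - 175.469) / 24
= -1.6579 / 24
= -0.0691

-0.0691


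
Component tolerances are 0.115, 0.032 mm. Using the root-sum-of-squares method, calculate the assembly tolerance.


RSS = sqrt(0.115^2 + 0.032^2)
= sqrt(0.014249)
= 0.1194

0.1194


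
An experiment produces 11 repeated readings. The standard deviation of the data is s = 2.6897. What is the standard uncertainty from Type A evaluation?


u_A = s / sqrt(n)
u_A = 2.6897 / sqrt(11)
u_A = 2.6897 / 3.3166248
u_A = 0.8110

0.8110


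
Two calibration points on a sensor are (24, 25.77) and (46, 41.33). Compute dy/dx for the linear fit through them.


slope = (y2 - y1) / (x2 - x1)
= (41.33 - 25.77) / (46 - 24)
= 15.5600 / 22
= 0.7073

0.7073


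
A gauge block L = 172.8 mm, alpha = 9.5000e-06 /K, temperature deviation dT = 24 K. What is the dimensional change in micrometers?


dL = L * alpha * dT
= 172.8 * 9.5000e-06 * 24
= 0.0393984 mm
dL_um = 0.0393984 * 1000 = 39.3984 um

39.3984


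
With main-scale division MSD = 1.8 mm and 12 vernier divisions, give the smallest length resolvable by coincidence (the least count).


LC = MSD / n_div
= 1.8 / 12
= 0.1500

0.1500


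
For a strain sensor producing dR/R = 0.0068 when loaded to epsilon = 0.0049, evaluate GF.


GF = (dR/R) / epsilon
= 0.0068 / 0.0049
= 1.3878

1.3878


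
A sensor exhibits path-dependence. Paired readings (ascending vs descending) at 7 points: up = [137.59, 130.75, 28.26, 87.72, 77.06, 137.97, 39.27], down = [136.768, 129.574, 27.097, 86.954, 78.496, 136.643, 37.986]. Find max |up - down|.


|137.59 - 136.768| = 0.8220
|130.75 - 129.574| = 1.1760
|28.26 - 27.097| = 1.1630
|87.72 - 86.954| = 0.7660
|77.06 - 78.496| = 1.4360
|137.97 - 136.643| = 1.3270
|39.27 - 37.986| = 1.2840
hysteresis = max(diffs) = 1.4360

1.4360


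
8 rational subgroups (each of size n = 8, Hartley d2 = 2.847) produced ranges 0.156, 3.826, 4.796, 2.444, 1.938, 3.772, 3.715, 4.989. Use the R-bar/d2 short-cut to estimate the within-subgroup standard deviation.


R_bar = (0.156 + 3.826 + 4.796 + 2.444 + 1.938 + 3.772 + 3.715 + 4.989) / 8
R_bar = 25.636 / 8 = 3.2045
sigma_hat = R_bar / d2 = 3.2045 / 2.847 = 1.1256

1.1256


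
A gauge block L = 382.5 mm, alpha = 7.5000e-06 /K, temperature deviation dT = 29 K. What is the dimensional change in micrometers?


dL = L * alpha * dT
= 382.5 * 7.5000e-06 * 29
= 0.0831938 mm
dL_um = 0.0831938 * 1000 = 83.1938 um

83.1938


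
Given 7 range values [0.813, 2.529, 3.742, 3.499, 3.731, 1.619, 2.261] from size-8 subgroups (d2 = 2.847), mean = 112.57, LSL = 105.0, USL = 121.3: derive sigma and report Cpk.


R_bar = (0.813 + 2.529 + 3.742 + 3.499 + 3.731 + 1.619 + 2.261) / 7 = 2.5991429
sigma = R_bar / d2 = 2.5991429 / 2.847 = 0.91294096
Cp = (USL - LSL)/(6*sigma) = (121.3 - 105.0)/(6*0.91294096) = 2.9757
Cpu = (121.3 - 112.57)/(3*0.91294096) = 3.1875
Cpl = (112.57 - 105.0)/(3*0.91294096) = 2.7640
Cpk = min(Cpu, Cpl) = 2.7640

2.7640


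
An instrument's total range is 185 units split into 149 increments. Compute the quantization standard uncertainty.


resolution = range / divisions
resolution = 185 / 149 = 1.2416107
u_res = resolution / (2*sqrt(3))
u_res = 1.2416107 / 3.4641016
u_res = 0.3584

0.3584


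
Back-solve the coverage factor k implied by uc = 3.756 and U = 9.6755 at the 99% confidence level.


k = U / uc
k = 9.6755 / 3.756
k = 2.576

2.576


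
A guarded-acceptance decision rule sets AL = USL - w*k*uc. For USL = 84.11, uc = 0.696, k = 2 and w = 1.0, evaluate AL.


U = k * uc = 2 * 0.696 = 1.392
guard band g = w * U = 1.0 * 1.392 = 1.392
AL = USL - g = 84.11 - 1.392
AL = 82.7180

82.7180


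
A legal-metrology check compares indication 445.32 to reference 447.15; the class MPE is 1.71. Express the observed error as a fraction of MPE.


e = indication - reference = 445.32 - 447.15 = -1.8300
|e| = 1.8300
ratio = |e| / MPE = 1.8300 / 1.71
ratio = 1.0702

1.0702


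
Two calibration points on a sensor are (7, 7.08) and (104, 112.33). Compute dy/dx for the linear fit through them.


slope = (y2 - y1) / (x2 - x1)
= (112.33 - 7.08) / (104 - 7)
= 105.2500 / 97
= 1.0851

1.0851


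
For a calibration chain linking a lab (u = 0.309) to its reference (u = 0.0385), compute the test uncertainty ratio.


TUR = u_lab / u_ref
= 0.309 / 0.0385
= 8.0260

8.0260


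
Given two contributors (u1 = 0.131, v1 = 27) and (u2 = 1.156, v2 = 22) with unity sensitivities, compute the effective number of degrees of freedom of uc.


uc = sqrt(u1^2 + u2^2) = sqrt(0.131^2 + 1.156^2) = 1.1633989
v_eff = uc^4 / (u1^4/v1 + u2^4/v2)
= 1.1633989^4 / (0.131^4/27 + 1.156^4/22)
= 1.8319541 / 0.081183358
v_eff = 22.5656

22.5656


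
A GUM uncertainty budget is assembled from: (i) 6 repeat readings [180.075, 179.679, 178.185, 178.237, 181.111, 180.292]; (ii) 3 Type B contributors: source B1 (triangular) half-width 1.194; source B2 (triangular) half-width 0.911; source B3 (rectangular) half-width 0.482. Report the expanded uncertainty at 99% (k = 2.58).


mean = (180.075 + 179.679 + 178.185 + 178.237 + 181.111 + 180.292) / 6 = 179.5965
s = sqrt(sum((x - mean)^2)/(n-1)) = 1.1707922
u_A = s / sqrt(n) = 1.1707922 / sqrt(6) = 0.47797391
u_B1 = 1.194 / sqrt(6) = 0.48744846
u_B2 = 0.911 / sqrt(6) = 0.37191419
u_B3 = 0.482 / sqrt(3) = 0.27828283
uc = sqrt(0.47797391^2 + 0.48744846^2 + 0.37191419^2 + 0.27828283^2) = 0.8257279
U = k * uc = 2.58 * 0.8257279
U = 2.1304

2.1304


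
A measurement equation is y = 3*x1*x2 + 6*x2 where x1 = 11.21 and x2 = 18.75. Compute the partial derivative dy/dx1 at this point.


y = 3*x1*x2 + 6*x2
dy/dx1 = 3*x2
Evaluate at x2 = 18.75: c1 = 3 * 18.75
c1 = 56.2500

56.2500


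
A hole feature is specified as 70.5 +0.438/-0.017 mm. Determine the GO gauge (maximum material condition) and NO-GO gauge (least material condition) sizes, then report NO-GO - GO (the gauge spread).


GO = nominal - lower_tol (smallest hole = maximum material condition)
GO = 70.5 - 0.017 = 70.483
NO-GO = nominal + upper_tol (largest hole = least material condition)
NO-GO = 70.5 + 0.438 = 70.938
spread = NO-GO - GO = 70.938 - 70.483 = 0.4550

0.4550


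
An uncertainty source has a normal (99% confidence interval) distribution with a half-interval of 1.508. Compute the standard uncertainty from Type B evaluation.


u_B = half_width / 2.576
u_B = 1.508 / 2.576
u_B = 0.5854

0.5854


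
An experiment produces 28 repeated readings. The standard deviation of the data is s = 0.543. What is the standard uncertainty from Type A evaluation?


u_A = s / sqrt(n)
u_A = 0.543 / sqrt(28)
u_A = 0.543 / 5.2915026
u_A = 0.1026

0.1026


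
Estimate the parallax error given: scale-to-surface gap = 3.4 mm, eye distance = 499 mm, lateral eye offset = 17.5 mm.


error = h * offset / d
= 3.4 * 17.5 / 499
= 0.1192

0.1192


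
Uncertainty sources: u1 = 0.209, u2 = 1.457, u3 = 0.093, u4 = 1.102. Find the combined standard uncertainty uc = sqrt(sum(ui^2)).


uc = sqrt(0.209^2 + 1.457^2 + 0.093^2 + 1.102^2)
uc = sqrt(3.389583)
uc = 1.8411

1.8411


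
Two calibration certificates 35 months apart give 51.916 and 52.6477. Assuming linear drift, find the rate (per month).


rate = (v2 - v1) / months
= (52.6477 - 51.916) / 35
= 0.7317 / 35
= 0.0209

0.0209


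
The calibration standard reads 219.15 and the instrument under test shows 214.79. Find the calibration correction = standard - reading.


Correction = standard - reading
= 219.15 - 214.79
= 4.3600

4.3600


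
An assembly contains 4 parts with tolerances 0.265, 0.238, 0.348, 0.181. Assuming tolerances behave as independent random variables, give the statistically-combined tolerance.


RSS = sqrt(0.265^2 + 0.238^2 + 0.348^2 + 0.181^2)
= sqrt(0.280734)
= 0.5298

0.5298


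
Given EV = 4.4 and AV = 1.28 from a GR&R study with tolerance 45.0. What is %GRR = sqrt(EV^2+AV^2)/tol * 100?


GRR = sqrt(EV^2 + AV^2) = sqrt(4.4^2 + 1.28^2) = 4.5824011
%GRR = GRR / tol * 100 = 4.5824011 / 45.0 * 100
%GRR = 10.1831

10.1831


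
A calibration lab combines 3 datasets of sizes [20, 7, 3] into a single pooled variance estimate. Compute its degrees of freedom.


nu = sum_i (n_i - 1)
nu = ((20 - 1) + (7 - 1) + (3 - 1))
nu = 19 + 6 + 2
nu = 27

27


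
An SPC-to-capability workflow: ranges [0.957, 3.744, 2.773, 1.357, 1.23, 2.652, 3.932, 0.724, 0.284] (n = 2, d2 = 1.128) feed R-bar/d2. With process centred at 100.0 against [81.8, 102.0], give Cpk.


R_bar = (0.957 + 3.744 + 2.773 + 1.357 + 1.23 + 2.652 + 3.932 + 0.724 + 0.284) / 9 = 1.9614444
sigma = R_bar / d2 = 1.9614444 / 1.128 = 1.7388691
Cp = (USL - LSL)/(6*sigma) = (102.0 - 81.8)/(6*1.7388691) = 1.9361
Cpu = (102.0 - 100.0)/(3*1.7388691) = 0.3834
Cpl = (100.0 - 81.8)/(3*1.7388691) = 3.4889
Cpk = min(Cpu, Cpl) = 0.3834

0.3834


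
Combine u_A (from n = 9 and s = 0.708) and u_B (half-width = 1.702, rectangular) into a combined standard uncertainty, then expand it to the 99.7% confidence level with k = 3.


u_A = s / sqrt(n) = 0.708 / sqrt(9) = 0.236
u_B = half_width / sqrt(3) = 1.702 / sqrt(3) = 0.98265016
uc = sqrt(u_A^2 + u_B^2) = sqrt(0.236^2 + 0.98265016^2) = 1.0105926
U = k * uc = 3 * 1.0105926
U = 3.0318

3.0318


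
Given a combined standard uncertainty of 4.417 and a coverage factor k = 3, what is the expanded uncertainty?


U = k * uc
U = 3 * 4.417
U = 13.2510

13.2510


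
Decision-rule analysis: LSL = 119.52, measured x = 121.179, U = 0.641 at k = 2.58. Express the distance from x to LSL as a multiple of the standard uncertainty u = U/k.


u = U / k = 0.641 / 2.58 = 0.24844961
margin = |LSL - x| = |119.52 - 121.179| = 1.659
z = margin / u = 1.659 / 0.24844961
z = 6.6774

6.6774


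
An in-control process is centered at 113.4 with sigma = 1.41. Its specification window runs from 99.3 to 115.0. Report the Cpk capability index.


Cpu = (USL - mean) / (3*sigma) = (115.0 - 113.4) / (3*1.41) = 0.3783
Cpl = (mean - LSL) / (3*sigma) = (113.4 - 99.3) / (3*1.41) = 3.3333
Cpk = min(Cpu, Cpl) = 0.3783

0.3783


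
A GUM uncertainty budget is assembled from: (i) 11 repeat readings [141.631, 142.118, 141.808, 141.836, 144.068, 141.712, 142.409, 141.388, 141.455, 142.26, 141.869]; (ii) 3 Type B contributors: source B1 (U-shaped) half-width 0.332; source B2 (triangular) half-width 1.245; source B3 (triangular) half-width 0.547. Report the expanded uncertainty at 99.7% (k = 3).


mean = (141.631 + 142.118 + 141.808 + 141.836 + 144.068 + 141.712 + 142.409 + 141.388 + 141.455 + 142.26 + 141.869) / 11 = 142.0503636
s = sqrt(sum((x - mean)^2)/(n-1)) = 0.73953516
u_A = s / sqrt(n) = 0.73953516 / sqrt(11) = 0.22297824
u_B1 = 0.332 / sqrt(2) = 0.23475945
u_B2 = 1.245 / sqrt(6) = 0.50826912
u_B3 = 0.547 / sqrt(6) = 0.22331181
uc = sqrt(0.22297824^2 + 0.23475945^2 + 0.50826912^2 + 0.22331181^2) = 0.64267951
U = k * uc = 3 * 0.64267951
U = 1.9280

1.9280


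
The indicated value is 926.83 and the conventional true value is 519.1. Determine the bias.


Systematic error = measured - true
= 926.83 - 519.1
= 407.7300

407.7300


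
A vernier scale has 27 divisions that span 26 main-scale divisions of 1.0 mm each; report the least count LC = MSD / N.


LC = MSD / n_div
= 1.0 / 27
= 0.0370

0.0370


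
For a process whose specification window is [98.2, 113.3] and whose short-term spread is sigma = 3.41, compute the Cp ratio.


Cp = (USL - LSL) / (6 * sigma)
= (113.3 - 98.2) / (6 * 3.41)
= 15.1000 / 20.4600
= 0.7380

0.7380


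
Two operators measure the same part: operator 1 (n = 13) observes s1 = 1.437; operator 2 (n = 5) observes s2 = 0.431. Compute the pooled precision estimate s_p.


s_p = sqrt(((n1-1)*s1^2 + (n2-1)*s2^2) / (n1+n2-2))
numerator = (13-1)*1.437^2 + (5-1)*0.431^2 = 24.779628 + 0.743044 = 25.522672
denominator = 13 + 5 - 2 = 16
s_p^2 = 25.522672 / 16 = 1.595167
s_p = sqrt(1.595167) = 1.2630

1.2630


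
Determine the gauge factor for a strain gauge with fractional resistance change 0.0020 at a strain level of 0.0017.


GF = (dR/R) / epsilon
= 0.0020 / 0.0017
= 1.1765

1.1765


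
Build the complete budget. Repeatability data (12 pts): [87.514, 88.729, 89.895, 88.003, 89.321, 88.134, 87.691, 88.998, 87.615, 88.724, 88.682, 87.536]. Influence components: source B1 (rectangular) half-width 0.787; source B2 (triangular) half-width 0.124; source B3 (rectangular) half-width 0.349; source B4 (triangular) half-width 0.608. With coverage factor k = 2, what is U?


mean = (87.514 + 88.729 + 89.895 + 88.003 + 89.321 + 88.134 + 87.691 + 88.998 + 87.615 + 88.724 + 88.682 + 87.536) / 12 = 88.4035
s = sqrt(sum((x - mean)^2)/(n-1)) = 0.77531384
u_A = s / sqrt(n) = 0.77531384 / sqrt(12) = 0.22381383
u_B1 = 0.787 / sqrt(3) = 0.45437466
u_B2 = 0.124 / sqrt(6) = 0.050622788
u_B3 = 0.349 / sqrt(3) = 0.20149524
u_B4 = 0.608 / sqrt(6) = 0.24821496
uc = sqrt(0.22381383^2 + 0.45437466^2 + 0.050622788^2 + 0.20149524^2 + 0.24821496^2) = 0.60110118
U = k * uc = 2 * 0.60110118
U = 1.2022

1.2022


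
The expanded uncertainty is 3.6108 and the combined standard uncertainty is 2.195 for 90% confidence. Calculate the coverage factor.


k = U / uc
k = 3.6108 / 2.195
k = 1.645

1.645


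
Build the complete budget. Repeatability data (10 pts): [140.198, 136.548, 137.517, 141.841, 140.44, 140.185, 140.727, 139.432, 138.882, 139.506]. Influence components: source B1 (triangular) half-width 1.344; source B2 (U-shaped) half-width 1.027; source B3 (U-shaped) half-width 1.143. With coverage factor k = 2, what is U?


mean = (140.198 + 136.548 + 137.517 + 141.841 + 140.44 + 140.185 + 140.727 + 139.432 + 138.882 + 139.506) / 10 = 139.5276
s = sqrt(sum((x - mean)^2)/(n-1)) = 1.5581826
u_A = s / sqrt(n) = 1.5581826 / sqrt(10) = 0.4927406
u_B1 = 1.344 / sqrt(6) = 0.5486857
u_B2 = 1.027 / sqrt(2) = 0.72619866
u_B3 = 1.143 / sqrt(2) = 0.80822305
uc = sqrt(0.4927406^2 + 0.5486857^2 + 0.72619866^2 + 0.80822305^2) = 1.3131787
U = k * uc = 2 * 1.3131787
U = 2.6264

2.6264


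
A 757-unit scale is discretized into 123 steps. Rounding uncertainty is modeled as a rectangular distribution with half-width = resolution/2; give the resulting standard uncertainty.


resolution = range / divisions
resolution = 757 / 123 = 6.1544715
u_res = resolution / (2*sqrt(3))
u_res = 6.1544715 / 3.4641016
u_res = 1.7766

1.7766


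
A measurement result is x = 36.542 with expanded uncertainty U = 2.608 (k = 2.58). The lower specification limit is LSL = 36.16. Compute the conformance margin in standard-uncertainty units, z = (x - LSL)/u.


u = U / k = 2.608 / 2.58 = 1.0108527
margin = |LSL - x| = |36.16 - 36.542| = 0.382
z = margin / u = 0.382 / 1.0108527
z = 0.3779

0.3779


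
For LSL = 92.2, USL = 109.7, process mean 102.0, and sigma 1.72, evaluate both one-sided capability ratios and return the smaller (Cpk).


Cpu = (USL - mean) / (3*sigma) = (109.7 - 102.0) / (3*1.72) = 1.4922
Cpl = (mean - LSL) / (3*sigma) = (102.0 - 92.2) / (3*1.72) = 1.8992
Cpk = min(Cpu, Cpl) = 1.4922

1.4922


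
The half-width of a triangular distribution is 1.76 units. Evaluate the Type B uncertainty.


u_B = half_width / sqrt(6)
u_B = 1.76 / 2.4494897
u_B = 0.7185

0.7185


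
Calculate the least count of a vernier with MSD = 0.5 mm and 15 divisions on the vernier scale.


LC = MSD / n_div
= 0.5 / 15
= 0.0333

0.0333


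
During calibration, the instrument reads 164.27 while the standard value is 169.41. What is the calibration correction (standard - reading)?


Correction = standard - reading
= 169.41 - 164.27
= 5.1400

5.1400


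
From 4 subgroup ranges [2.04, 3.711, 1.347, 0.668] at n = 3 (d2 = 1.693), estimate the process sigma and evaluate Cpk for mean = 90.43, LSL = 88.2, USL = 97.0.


R_bar = (2.04 + 3.711 + 1.347 + 0.668) / 4 = 1.9415
sigma = R_bar / d2 = 1.9415 / 1.693 = 1.1467809
Cp = (USL - LSL)/(6*sigma) = (97.0 - 88.2)/(6*1.1467809) = 1.2789
Cpu = (97.0 - 90.43)/(3*1.1467809) = 1.9097
Cpl = (90.43 - 88.2)/(3*1.1467809) = 0.6482
Cpk = min(Cpu, Cpl) = 0.6482

0.6482


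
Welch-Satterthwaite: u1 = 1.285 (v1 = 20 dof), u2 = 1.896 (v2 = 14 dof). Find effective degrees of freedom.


uc = sqrt(u1^2 + u2^2) = sqrt(1.285^2 + 1.896^2) = 2.2904238
v_eff = uc^4 / (u1^4/v1 + u2^4/v2)
= 2.2904238^4 / (1.285^4/20 + 1.896^4/14)
= 27.520948 / 1.0593773
v_eff = 25.9784

25.9784


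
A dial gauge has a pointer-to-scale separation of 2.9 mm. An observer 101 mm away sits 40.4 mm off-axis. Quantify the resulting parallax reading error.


error = h * offset / d
= 2.9 * 40.4 / 101
= 1.1600

1.1600


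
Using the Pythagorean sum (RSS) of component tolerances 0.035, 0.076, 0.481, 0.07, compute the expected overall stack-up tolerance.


RSS = sqrt(0.035^2 + 0.076^2 + 0.481^2 + 0.07^2)
= sqrt(0.243262)
= 0.4932

0.4932


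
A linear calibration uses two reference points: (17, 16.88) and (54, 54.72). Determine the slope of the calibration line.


slope = (y2 - y1) / (x2 - x1)
= (54.72 - 16.88) / (54 - 17)
= 37.8400 / 37
= 1.0227

1.0227


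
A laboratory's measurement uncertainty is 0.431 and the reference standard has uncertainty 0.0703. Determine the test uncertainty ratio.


TUR = u_lab / u_ref
= 0.431 / 0.0703
= 6.1309

6.1309


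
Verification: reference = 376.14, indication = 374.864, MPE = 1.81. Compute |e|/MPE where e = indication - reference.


e = indication - reference = 374.864 - 376.14 = -1.2760
|e| = 1.2760
ratio = |e| / MPE = 1.2760 / 1.81
ratio = 0.7050

0.7050


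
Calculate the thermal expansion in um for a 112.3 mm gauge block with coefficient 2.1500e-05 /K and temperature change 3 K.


dL = L * alpha * dT
= 112.3 * 2.1500e-05 * 3
= 0.0072433 mm
dL_um = 0.0072433 * 1000 = 7.2433 um

7.2433


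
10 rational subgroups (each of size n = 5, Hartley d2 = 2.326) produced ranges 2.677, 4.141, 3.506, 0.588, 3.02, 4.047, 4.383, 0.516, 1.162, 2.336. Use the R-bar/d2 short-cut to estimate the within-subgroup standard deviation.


R_bar = (2.677 + 4.141 + 3.506 + 0.588 + 3.02 + 4.047 + 4.383 + 0.516 + 1.162 + 2.336) / 10
R_bar = 26.376 / 10 = 2.6376
sigma_hat = R_bar / d2 = 2.6376 / 2.326 = 1.1340

1.1340


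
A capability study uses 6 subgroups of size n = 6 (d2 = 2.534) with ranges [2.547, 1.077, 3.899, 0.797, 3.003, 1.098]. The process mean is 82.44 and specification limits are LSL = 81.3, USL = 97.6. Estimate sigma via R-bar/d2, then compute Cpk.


R_bar = (2.547 + 1.077 + 3.899 + 0.797 + 3.003 + 1.098) / 6 = 2.0701667
sigma = R_bar / d2 = 2.0701667 / 2.534 = 0.81695608
Cp = (USL - LSL)/(6*sigma) = (97.6 - 81.3)/(6*0.81695608) = 3.3254
Cpu = (97.6 - 82.44)/(3*0.81695608) = 6.1856
Cpl = (82.44 - 81.3)/(3*0.81695608) = 0.4651
Cpk = min(Cpu, Cpl) = 0.4651

0.4651


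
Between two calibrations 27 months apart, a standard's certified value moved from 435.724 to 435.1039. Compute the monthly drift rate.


rate = (v2 - v1) / months
= (435.1039 - 435.724) / 27
= -0.6201 / 27
= -0.0230

-0.0230


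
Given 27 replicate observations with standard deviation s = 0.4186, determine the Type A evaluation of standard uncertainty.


u_A = s / sqrt(n)
u_A = 0.4186 / sqrt(27)
u_A = 0.4186 / 5.1961524
u_A = 0.0806

0.0806


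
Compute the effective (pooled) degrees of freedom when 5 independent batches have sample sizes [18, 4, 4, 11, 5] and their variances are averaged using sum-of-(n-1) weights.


nu = sum_i (n_i - 1)
nu = ((18 - 1) + (4 - 1) + (4 - 1) + (11 - 1) + (5 - 1))
nu = 17 + 3 + 3 + 10 + 4
nu = 37

37


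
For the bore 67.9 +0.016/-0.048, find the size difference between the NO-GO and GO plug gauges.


GO = nominal - lower_tol (smallest hole = maximum material condition)
GO = 67.9 - 0.048 = 67.852
NO-GO = nominal + upper_tol (largest hole = least material condition)
NO-GO = 67.9 + 0.016 = 67.916
spread = NO-GO - GO = 67.916 - 67.852 = 0.0640

0.0640


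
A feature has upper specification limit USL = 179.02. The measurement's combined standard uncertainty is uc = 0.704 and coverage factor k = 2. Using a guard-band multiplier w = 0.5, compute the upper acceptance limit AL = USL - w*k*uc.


U = k * uc = 2 * 0.704 = 1.408
guard band g = w * U = 0.5 * 1.408 = 0.704
AL = USL - g = 179.02 - 0.704
AL = 178.3160

178.3160


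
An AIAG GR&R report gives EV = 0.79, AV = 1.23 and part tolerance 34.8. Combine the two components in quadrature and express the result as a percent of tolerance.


GRR = sqrt(EV^2 + AV^2) = sqrt(0.79^2 + 1.23^2) = 1.4618481
%GRR = GRR / tol * 100 = 1.4618481 / 34.8 * 100
%GRR = 4.2007

4.2007


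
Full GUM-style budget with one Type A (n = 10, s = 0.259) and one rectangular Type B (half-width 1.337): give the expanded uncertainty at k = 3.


u_A = s / sqrt(n) = 0.259 / sqrt(10) = 0.081902991
u_B = half_width / sqrt(3) = 1.337 / sqrt(3) = 0.77191731
uc = sqrt(u_A^2 + u_B^2) = sqrt(0.081902991^2 + 0.77191731^2) = 0.77625024
U = k * uc = 3 * 0.77625024
U = 2.3288

2.3288


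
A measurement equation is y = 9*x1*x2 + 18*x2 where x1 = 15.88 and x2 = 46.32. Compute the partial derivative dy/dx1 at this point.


y = 9*x1*x2 + 18*x2
dy/dx1 = 9*x2
Evaluate at x2 = 46.32: c1 = 9 * 46.32
c1 = 416.8800

416.8800


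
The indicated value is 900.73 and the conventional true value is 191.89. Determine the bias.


Systematic error = measured - true
= 900.73 - 191.89
= 708.8400

708.8400


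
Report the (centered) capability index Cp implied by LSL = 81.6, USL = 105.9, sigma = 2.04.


Cp = (USL - LSL) / (6 * sigma)
= (105.9 - 81.6) / (6 * 2.04)
= 24.3000 / 12.2400
= 1.9853

1.9853
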